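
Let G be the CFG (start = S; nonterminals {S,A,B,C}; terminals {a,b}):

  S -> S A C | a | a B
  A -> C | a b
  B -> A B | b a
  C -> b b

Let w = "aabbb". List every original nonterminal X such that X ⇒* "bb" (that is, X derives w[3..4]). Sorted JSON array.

CNF form of G:
  S -> S X2 | T0 B | a
  A -> T0 T1 | T1 T1
  B -> A B | T1 T0
  C -> T1 T1
  T0 -> a
  T1 -> b
  X2 -> A C

Fill CYK table bottom-up, restricted to cells inside w[3..4]:
  T[3,3] 'b' = {T1}  orig:{}
  T[4,4] 'b' = {T1}  orig:{}
  T[3,4] 'bb' = {A,C}

Original NTs in T[3,4] deriving "bb": ["A", "C"]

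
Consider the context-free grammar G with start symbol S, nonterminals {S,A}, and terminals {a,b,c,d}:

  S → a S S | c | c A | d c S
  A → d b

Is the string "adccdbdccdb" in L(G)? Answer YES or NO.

CNF form of G:
  S -> T0 X5 | T2 X4 | T3 A | c
  A -> T0 T1
  T0 -> d
  T1 -> b
  T2 -> a
  T3 -> c
  X4 -> S S
  X5 -> T3 S

CYK fill:
  T[0,0] 'a' = {T2}  orig:{}
  T[1,1] 'd' = {T0}  orig:{}
  T[2,2] 'c' = {S,T3}  orig:{S}
  T[3,3] 'c' = {S,T3}  orig:{S}
  T[4,4] 'd' = {T0}  orig:{}
  T[5,5] 'b' = {T1}  orig:{}
  T[6,6] 'd' = {T0}  orig:{}
  T[7,7] 'c' = {S,T3}  orig:{S}
  T[8,8] 'c' = {S,T3}  orig:{S}
  T[9,9] 'd' = {T0}  orig:{}
  T[10,10] 'b' = {T1}  orig:{}
  T[0,1] 'ad' = ∅
  T[1,2] 'dc' = ∅
  T[2,3] 'cc' = {X4,X5}  orig:{}
  T[3,4] 'cd' = ∅
  T[4,5] 'db' = {A}
  T[5,6] 'bd' = ∅
  T[6,7] 'dc' = ∅
  T[7,8] 'cc' = {X4,X5}  orig:{}
  T[8,9] 'cd' = ∅
  T[9,10] 'db' = {A}
  T[0,2] 'adc' = ∅
  T[1,3] 'dcc' = {S}
  T[2,4] 'ccd' = ∅
  T[3,5] 'cdb' = {S}
  T[4,6] 'dbd' = ∅
  T[5,7] 'bdc' = ∅
  T[6,8] 'dcc' = {S}
  T[7,9] 'ccd' = ∅
  T[8,10] 'cdb' = {S}
  T[0,3] 'adcc' = ∅
  T[1,4] 'dccd' = ∅
  T[2,5] 'ccdb' = {X4,X5}  orig:{}
  T[3,6] 'cdbd' = ∅
  T[4,7] 'dbdc' = ∅
  T[5,8] 'bdcc' = ∅
  T[6,9] 'dccd' = ∅
  T[7,10] 'ccdb' = {X4,X5}  orig:{}
  T[0,4] 'adccd' = ∅
  T[1,5] 'dccdb' = {S}
  T[2,6] 'ccdbd' = ∅
  T[3,7] 'cdbdc' = ∅
  T[4,8] 'dbdcc' = ∅
  T[5,9] 'bdccd' = ∅
  T[6,10] 'dccdb' = {S}
  T[0,5] 'adccdb' = ∅
  T[1,6] 'dccdbd' = ∅
  T[2,7] 'ccdbdc' = ∅
  T[3,8] 'cdbdcc' = {X4}  orig:{}
  T[4,9] 'dbdccd' = ∅
  T[5,10] 'bdccdb' = ∅
  T[0,6] 'adccdbd' = ∅
  T[1,7] 'dccdbdc' = ∅
  T[2,8] 'ccdbdcc' = ∅
  T[3,9] 'cdbdccd' = ∅
  T[4,10] 'dbdccdb' = ∅
  T[0,7] 'adccdbdc' = ∅
  T[1,8] 'dccdbdcc' = {X4}  orig:{}
  T[2,9] 'ccdbdccd' = ∅
  T[3,10] 'cdbdccdb' = {X4}  orig:{}
  T[0,8] 'adccdbdcc' = {S}
  T[1,9] 'dccdbdccd' = ∅
  T[2,10] 'ccdbdccdb' = ∅
  T[0,9] 'adccdbdccd' = ∅
  T[1,10] 'dccdbdccdb' = {X4}  orig:{}
  T[0,10] 'adccdbdccdb' = {S}

S ∈ T[0,10] ⇒ YES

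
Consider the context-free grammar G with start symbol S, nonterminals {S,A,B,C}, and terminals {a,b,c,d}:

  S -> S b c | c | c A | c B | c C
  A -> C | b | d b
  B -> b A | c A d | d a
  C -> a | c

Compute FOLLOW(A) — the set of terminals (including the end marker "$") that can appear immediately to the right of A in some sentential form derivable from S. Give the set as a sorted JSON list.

Compute FIRST by fixpoint:
round 1:
  A via A→b: +{b}
  A via A→d b: +{d}
  B via B→b A: +{b}
  B via B→c A d: +{c}
  B via B→d a: +{d}
  C via C→a: +{a}
  C via C→c: +{c}
  S via S→c: +{c}
  FIRST[S]={c}  FIRST[A]={b,d}  FIRST[B]={b,c,d}  FIRST[C]={a,c}
round 2:
  A via A→C: +{a,c}
  FIRST[S]={c}  FIRST[A]={a,b,c,d}  FIRST[B]={b,c,d}  FIRST[C]={a,c}
round 3: done
  FIRST[S]={c}  FIRST[A]={a,b,c,d}  FIRST[B]={b,c,d}  FIRST[C]={a,c}

Compute FOLLOW by fixpoint:
seed FOLLOW(S) with $
[1]
  B→c A d: FOLLOW(A) ⊇ FIRST(d) = {d}; new: +{d}
  S→S b c: FOLLOW(S) ⊇ FIRST(b) = {b}; new: +{b}
  S→c A: FOLLOW(A) ⊇ FOLLOW(S) ⊇ {$,b}; new: +{$,b}
  S→c B: FOLLOW(B) ⊇ FOLLOW(S) ⊇ {$,b}; new: +{$,b}
  S→c C: FOLLOW(C) ⊇ FOLLOW(S) ⊇ {$,b}; new: +{$,b}
  S: {$,b}  A: {$,b,d}  B: {$,b}  C: {$,b}
[2]
  A→C: FOLLOW(C) ⊇ FOLLOW(A) ⊇ {$,b,d}; new: +{d}
  S: {$,b}  A: {$,b,d}  B: {$,b}  C: {$,b,d}
[3] done
  S: {$,b}  A: {$,b,d}  B: {$,b}  C: {$,b,d}

FOLLOW(A) = ["$", "b", "d"]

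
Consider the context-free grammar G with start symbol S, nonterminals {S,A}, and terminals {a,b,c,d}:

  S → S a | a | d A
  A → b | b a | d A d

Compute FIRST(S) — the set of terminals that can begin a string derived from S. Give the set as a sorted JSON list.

Compute FIRST by fixpoint:
iter 1:
  A via A→b: +{b}
  A via A→d A d: +{d}
  S via S→a: +{a}
  S via S→d A: +{d}
  S: {a,d}  A: {b,d}
iter 2: — fixpoint
  S: {a,d}  A: {b,d}

FIRST(S) = ["a", "d"]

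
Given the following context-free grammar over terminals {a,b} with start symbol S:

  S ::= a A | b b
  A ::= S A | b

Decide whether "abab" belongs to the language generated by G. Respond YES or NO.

CNF form of G:
  S -> T0 A | T1 T1
  A -> S A | b
  T0 -> a
  T1 -> b

CYK table (by increasing span):
  T[0,0] 'a' = {T0}  orig:{}
  T[1,1] 'b' = {A,T1}  orig:{A}
  T[2,2] 'a' = {T0}  orig:{}
  T[3,3] 'b' = {A,T1}  orig:{A}
  T[0,1] 'ab' = {S}
  T[1,2] 'ba' = ∅
  T[2,3] 'ab' = {S}
  T[0,2] 'aba' = ∅
  T[1,3] 'bab' = ∅
  T[0,3] 'abab' = ∅

S ∉ T[0,3] ⇒ NO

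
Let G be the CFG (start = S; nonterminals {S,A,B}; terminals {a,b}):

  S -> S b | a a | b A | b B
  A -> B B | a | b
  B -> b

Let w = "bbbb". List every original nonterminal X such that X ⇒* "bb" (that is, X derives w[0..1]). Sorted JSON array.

CNF form of G:
  S -> S T0 | T0 A | T0 B | T1 T1
  A -> B B | a | b
  B -> b
  T0 -> b
  T1 -> a

CYK table (by increasing span), restricted to cells inside w[0..1]:
  cell(0,0) b: {A,B,T0}  orig:{A,B}
  cell(1,1) b: {A,B,T0}  orig:{A,B}
  cell(0,1) bb: {A,S}

Original NTs in T[0,1] deriving "bb": ["A", "S"]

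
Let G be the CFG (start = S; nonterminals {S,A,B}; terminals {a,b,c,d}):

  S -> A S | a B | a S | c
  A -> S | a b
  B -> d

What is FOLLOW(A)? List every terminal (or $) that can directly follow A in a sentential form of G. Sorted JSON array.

Compute FIRST by fixpoint:
iter 1:
  A via A→a b: +{a}
  B via B→d: +{d}
  S via S→A S: +{a}
  S via S→c: +{c}
  FIRST[S]={a,c}  FIRST[A]={a}  FIRST[B]={d}
iter 2:
  A via A→S: +{c}
  FIRST[S]={a,c}  FIRST[A]={a,c}  FIRST[B]={d}
iter 3: — fixpoint
  FIRST[S]={a,c}  FIRST[A]={a,c}  FIRST[B]={d}

Compute FOLLOW by fixpoint:
seed FOLLOW(S) with $
iter 1:
  S→A S: FOLLOW(A) ⊇ FIRST(S) = {a,c}; new: +{a,c}
  S→a B: FOLLOW(B) ⊇ FOLLOW(S) ⊇ {$}; new: +{$}
  S: {$}  A: {a,c}  B: {$}
iter 2:
  A→S: FOLLOW(S) ⊇ FOLLOW(A) ⊇ {a,c}; new: +{a,c}
  S→a B: FOLLOW(B) ⊇ FOLLOW(S) ⊇ {$,a,c}; new: +{a,c}
  S: {$,a,c}  A: {a,c}  B: {$,a,c}
iter 3: — fixpoint
  S: {$,a,c}  A: {a,c}  B: {$,a,c}

FOLLOW(A) = ["a", "c"]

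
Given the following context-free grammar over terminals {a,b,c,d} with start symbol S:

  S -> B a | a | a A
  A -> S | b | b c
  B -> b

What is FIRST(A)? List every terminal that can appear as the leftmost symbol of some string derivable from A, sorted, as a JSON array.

Compute FIRST by fixpoint:
round 1:
  A via A→b: +{b}
  B via B→b: +{b}
  S via S→B a: +{b}
  S via S→a: +{a}
  FIRST(S)={a,b}  FIRST(A)={b}  FIRST(B)={b}
round 2:
  A via A→S: +{a}
  FIRST(S)={a,b}  FIRST(A)={a,b}  FIRST(B)={b}
round 3: — fixpoint
  FIRST(S)={a,b}  FIRST(A)={a,b}  FIRST(B)={b}

FIRST(A) = ["a", "b"]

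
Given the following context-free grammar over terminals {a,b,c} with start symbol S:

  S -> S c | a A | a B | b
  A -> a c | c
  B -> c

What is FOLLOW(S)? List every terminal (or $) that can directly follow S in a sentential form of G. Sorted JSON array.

FIRST sets, iterate to fixpoint:
[1]
  A via A→a c: +{a}
  A via A→c: +{c}
  B via B→c: +{c}
  S via S→a A: +{a}
  S via S→b: +{b}
  FIRST[S]={a,b}  FIRST[A]={a,c}  FIRST[B]={c}
[2] done
  FIRST[S]={a,b}  FIRST[A]={a,c}  FIRST[B]={c}

FOLLOW sets:
seed FOLLOW(S) with $
round 1:
  S→S c: FOLLOW(S) ⊇ FIRST(c) = {c}; new: +{c}
  S→a A: FOLLOW(A) ⊇ FOLLOW(S) ⊇ {$,c}; new: +{$,c}
  S→a B: FOLLOW(B) ⊇ FOLLOW(S) ⊇ {$,c}; new: +{$,c}
  FOLLOW(S)={$,c}  FOLLOW(A)={$,c}  FOLLOW(B)={$,c}
round 2: (no change)
  FOLLOW(S)={$,c}  FOLLOW(A)={$,c}  FOLLOW(B)={$,c}

FOLLOW(S) = ["$", "c"]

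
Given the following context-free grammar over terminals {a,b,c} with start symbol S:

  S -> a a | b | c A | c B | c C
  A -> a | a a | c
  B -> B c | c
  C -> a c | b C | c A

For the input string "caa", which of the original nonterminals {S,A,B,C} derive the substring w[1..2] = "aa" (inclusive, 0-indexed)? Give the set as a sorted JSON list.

CNF form of G:
  S -> T0 T0 | T1 A | T1 B | T1 C | b
  A -> T0 T0 | a | c
  B -> B T1 | c
  C -> T0 T1 | T1 A | T2 C
  T0 -> a
  T1 -> c
  T2 -> b

CYK table (by increasing span) (cells [i..j] with 1 ≤ i ≤ j ≤ 2 only):
  cell(1,1) a: {A,T0}  orig:{A}
  cell(2,2) a: {A,T0}  orig:{A}
  cell(1,2) aa: {A,S}

Original NTs in T[1,2] deriving "aa": ["A", "S"]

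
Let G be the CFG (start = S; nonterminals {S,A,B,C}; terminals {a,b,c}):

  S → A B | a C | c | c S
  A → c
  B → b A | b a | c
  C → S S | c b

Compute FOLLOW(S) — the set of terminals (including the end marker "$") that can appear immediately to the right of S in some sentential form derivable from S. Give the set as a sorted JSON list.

Compute FIRST by fixpoint:
round 1:
  A via A→c: +{c}
  B via B→b A: +{b}
  B via B→c: +{c}
  C via C→c b: +{c}
  S via S→A B: +{c}
  S via S→a C: +{a}
  FIRST[S]={a,c}  FIRST[A]={c}  FIRST[B]={b,c}  FIRST[C]={c}
round 2:
  C via C→S S: +{a}
  FIRST[S]={a,c}  FIRST[A]={c}  FIRST[B]={b,c}  FIRST[C]={a,c}
round 3: done
  FIRST[S]={a,c}  FIRST[A]={c}  FIRST[B]={b,c}  FIRST[C]={a,c}

FOLLOW iteration:
initialize: $ ∈ FOLLOW(S)
iter 1:
  C→S S: FOLLOW(S) ⊇ FIRST(S) = {a,c}; new: +{a,c}
  S→A B: FOLLOW(A) ⊇ FIRST(B) = {b,c}; new: +{b,c}
  S→A B: FOLLOW(B) ⊇ FOLLOW(S) ⊇ {$,a,c}; new: +{$,a,c}
  S→a C: FOLLOW(C) ⊇ FOLLOW(S) ⊇ {$,a,c}; new: +{$,a,c}
  FOLLOW[S]={$,a,c}  FOLLOW[A]={b,c}  FOLLOW[B]={$,a,c}  FOLLOW[C]={$,a,c}
iter 2:
  B→b A: FOLLOW(A) ⊇ FOLLOW(B) ⊇ {$,a,c}; new: +{$,a}
  FOLLOW[S]={$,a,c}  FOLLOW[A]={$,a,b,c}  FOLLOW[B]={$,a,c}  FOLLOW[C]={$,a,c}
iter 3: done
  FOLLOW[S]={$,a,c}  FOLLOW[A]={$,a,b,c}  FOLLOW[B]={$,a,c}  FOLLOW[C]={$,a,c}

FOLLOW(S) = ["$", "a", "c"]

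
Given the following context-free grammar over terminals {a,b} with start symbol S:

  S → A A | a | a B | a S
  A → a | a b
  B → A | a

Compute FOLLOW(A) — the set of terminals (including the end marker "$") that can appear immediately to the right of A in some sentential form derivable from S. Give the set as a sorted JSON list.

Compute FIRST by fixpoint:
pass 1:
  A via A→a: +{a}
  B via B→A: +{a}
  S via S→A A: +{a}
  FIRST[S]={a}  FIRST[A]={a}  FIRST[B]={a}
pass 2: (no change)
  FIRST[S]={a}  FIRST[A]={a}  FIRST[B]={a}

FOLLOW sets:
initialize: $ ∈ FOLLOW(S)
round 1:
  S→A A: FOLLOW(A) ⊇ FIRST(A) = {a}; new: +{a}
  S→A A: FOLLOW(A) ⊇ FOLLOW(S) ⊇ {$}; new: +{$}
  S→a B: FOLLOW(B) ⊇ FOLLOW(S) ⊇ {$}; new: +{$}
  S: {$}  A: {$,a}  B: {$}
round 2: done
  S: {$}  A: {$,a}  B: {$}

FOLLOW(A) = ["$", "a"]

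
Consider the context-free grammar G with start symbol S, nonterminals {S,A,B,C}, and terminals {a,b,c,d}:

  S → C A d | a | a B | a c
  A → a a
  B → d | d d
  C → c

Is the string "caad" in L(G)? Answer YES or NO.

CNF form of G:
  S -> C X3 | T0 B | T0 T2 | a
  A -> T0 T0
  B -> T1 T1 | d
  C -> c
  T0 -> a
  T1 -> d
  T2 -> c
  X3 -> A T1

CYK table (by increasing span):
  T[0,0] 'c' = {C,T2}  orig:{C}
  T[1,1] 'a' = {S,T0}  orig:{S}
  T[2,2] 'a' = {S,T0}  orig:{S}
  T[3,3] 'd' = {B,T1}  orig:{B}
  T[0,1] 'ca' = ∅
  T[1,2] 'aa' = {A}
  T[2,3] 'ad' = {S}
  T[0,2] 'caa' = ∅
  T[1,3] 'aad' = {X3}  orig:{}
  T[0,3] 'caad' = {S}

S ∈ T[0,3] ⇒ YES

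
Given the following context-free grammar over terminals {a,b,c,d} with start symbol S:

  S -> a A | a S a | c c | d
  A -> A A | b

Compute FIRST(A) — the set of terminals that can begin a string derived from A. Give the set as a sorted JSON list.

FIRST iteration:
round 1:
  A via A→b: +{b}
  S via S→a A: +{a}
  S via S→c c: +{c}
  S via S→d: +{d}
  FIRST(S)={a,c,d}  FIRST(A)={b}
round 2: — fixpoint
  FIRST(S)={a,c,d}  FIRST(A)={b}

FIRST(A) = ["b"]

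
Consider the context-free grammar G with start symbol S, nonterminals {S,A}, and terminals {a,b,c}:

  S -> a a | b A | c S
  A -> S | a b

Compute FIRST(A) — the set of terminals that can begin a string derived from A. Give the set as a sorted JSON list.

FIRST iteration:
pass 1:
  A via A→a b: +{a}
  S via S→a a: +{a}
  S via S→b A: +{b}
  S via S→c S: +{c}
  FIRST(S)={a,b,c}  FIRST(A)={a}
pass 2:
  A via A→S: +{b,c}
  FIRST(S)={a,b,c}  FIRST(A)={a,b,c}
pass 3: done
  FIRST(S)={a,b,c}  FIRST(A)={a,b,c}

FIRST(A) = ["a", "b", "c"]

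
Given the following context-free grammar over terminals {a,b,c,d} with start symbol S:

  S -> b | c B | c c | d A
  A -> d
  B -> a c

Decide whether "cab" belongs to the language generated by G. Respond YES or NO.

Convert to CNF:
  S -> T1 B | T1 T1 | T2 A | b
  A -> d
  B -> T0 T1
  T0 -> a
  T1 -> c
  T2 -> d

CYK table (by increasing span):
  T[0,0] 'c' = {T1}  orig:{}
  T[1,1] 'a' = {T0}  orig:{}
  T[2,2] 'b' = {S}
  T[0,1] 'ca' = ∅
  T[1,2] 'ab' = ∅
  T[0,2] 'cab' = ∅

S ∉ T[0,2] ⇒ NO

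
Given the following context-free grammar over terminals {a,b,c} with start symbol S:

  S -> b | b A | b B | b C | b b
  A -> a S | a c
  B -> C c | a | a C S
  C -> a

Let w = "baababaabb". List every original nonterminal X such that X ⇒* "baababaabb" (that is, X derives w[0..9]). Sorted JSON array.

CNF form of G:
  S -> T2 A | T2 B | T2 C | T2 T2 | b
  A -> T0 S | T0 T1
  B -> C T1 | T0 X3 | a
  C -> a
  T0 -> a
  T1 -> c
  T2 -> b
  X3 -> C S

CYK table (by increasing span) (cells [i..j] with 0 ≤ i ≤ j ≤ 9 only):
  T[0,0] 'b' = {S,T2}  orig:{S}
  T[1,1] 'a' = {B,C,T0}  orig:{B,C}
  T[2,2] 'a' = {B,C,T0}  orig:{B,C}
  T[3,3] 'b' = {S,T2}  orig:{S}
  T[4,4] 'a' = {B,C,T0}  orig:{B,C}
  T[5,5] 'b' = {S,T2}  orig:{S}
  T[6,6] 'a' = {B,C,T0}  orig:{B,C}
  T[7,7] 'a' = {B,C,T0}  orig:{B,C}
  T[8,8] 'b' = {S,T2}  orig:{S}
  T[9,9] 'b' = {S,T2}  orig:{S}
  T[0,1] 'ba' = {S}
  T[1,2] 'aa' = ∅
  T[2,3] 'ab' = {A,X3}  orig:{A}
  T[3,4] 'ba' = {S}
  T[4,5] 'ab' = {A,X3}  orig:{A}
  T[5,6] 'ba' = {S}
  T[6,7] 'aa' = ∅
  T[7,8] 'ab' = {A,X3}  orig:{A}
  T[8,9] 'bb' = {S}
  T[0,2] 'baa' = ∅
  T[1,3] 'aab' = {B}
  T[2,4] 'aba' = {A,X3}  orig:{A}
  T[3,5] 'bab' = {S}
  T[4,6] 'aba' = {A,X3}  orig:{A}
  T[5,7] 'baa' = ∅
  T[6,8] 'aab' = {B}
  T[7,9] 'abb' = {A,X3}  orig:{A}
  T[0,3] 'baab' = {S}
  T[1,4] 'aaba' = {B}
  T[2,5] 'abab' = {A,X3}  orig:{A}
  T[3,6] 'baba' = {S}
  T[4,7] 'abaa' = ∅
  T[5,8] 'baab' = {S}
  T[6,9] 'aabb' = {B}
  T[0,4] 'baaba' = {S}
  T[1,5] 'aabab' = {B}
  T[2,6] 'ababa' = {A,X3}  orig:{A}
  T[3,7] 'babaa' = ∅
  T[4,8] 'abaab' = {A,X3}  orig:{A}
  T[5,9] 'baabb' = {S}
  T[0,5] 'baabab' = {S}
  T[1,6] 'aababa' = {B}
  T[2,7] 'ababaa' = ∅
  T[3,8] 'babaab' = {S}
  T[4,9] 'abaabb' = {A,X3}  orig:{A}
  T[0,6] 'baababa' = {S}
  T[1,7] 'aababaa' = ∅
  T[2,8] 'ababaab' = {A,X3}  orig:{A}
  T[3,9] 'babaabb' = {S}
  T[0,7] 'baababaa' = ∅
  T[1,8] 'aababaab' = {B}
  T[2,9] 'ababaabb' = {A,X3}  orig:{A}
  T[0,8] 'baababaab' = {S}
  T[1,9] 'aababaabb' = {B}
  T[0,9] 'baababaabb' = {S}

Original NTs in T[0,9] deriving "baababaabb": ["S"]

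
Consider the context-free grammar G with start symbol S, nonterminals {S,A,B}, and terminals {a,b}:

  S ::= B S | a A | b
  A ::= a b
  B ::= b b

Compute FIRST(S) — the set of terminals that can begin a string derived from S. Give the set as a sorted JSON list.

Compute FIRST by fixpoint:
[1]
  A via A→a b: +{a}
  B via B→b b: +{b}
  S via S→B S: +{b}
  S via S→a A: +{a}
  FIRST(S)={a,b}  FIRST(A)={a}  FIRST(B)={b}
[2] (stable)
  FIRST(S)={a,b}  FIRST(A)={a}  FIRST(B)={b}

FIRST(S) = ["a", "b"]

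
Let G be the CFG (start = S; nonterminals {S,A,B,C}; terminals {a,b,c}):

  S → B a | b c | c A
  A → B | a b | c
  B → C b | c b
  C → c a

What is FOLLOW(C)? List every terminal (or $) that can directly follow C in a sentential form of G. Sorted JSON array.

FIRST iteration:
iter 1:
  A via A→a b: +{a}
  A via A→c: +{c}
  B via B→c b: +{c}
  C via C→c a: +{c}
  S via S→B a: +{c}
  S via S→b c: +{b}
  S: {b,c}  A: {a,c}  B: {c}  C: {c}
iter 2: (no change)
  S: {b,c}  A: {a,c}  B: {c}  C: {c}

Compute FOLLOW by fixpoint:
FOLLOW(S) := {$}
[1]
  B→C b: FOLLOW(C) ⊇ FIRST(b) = {b}; new: +{b}
  S→B a: FOLLOW(B) ⊇ FIRST(a) = {a}; new: +{a}
  S→c A: FOLLOW(A) ⊇ FOLLOW(S) ⊇ {$}; new: +{$}
  S: {$}  A: {$}  B: {a}  C: {b}
[2]
  A→B: FOLLOW(B) ⊇ FOLLOW(A) ⊇ {$}; new: +{$}
  S: {$}  A: {$}  B: {$,a}  C: {b}
[3] done
  S: {$}  A: {$}  B: {$,a}  C: {b}

FOLLOW(C) = ["b"]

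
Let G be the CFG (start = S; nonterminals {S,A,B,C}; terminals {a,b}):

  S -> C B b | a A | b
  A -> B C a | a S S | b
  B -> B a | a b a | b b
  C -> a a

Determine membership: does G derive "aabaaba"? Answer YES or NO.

CNF form of G:
  S -> C X5 | T0 A | b
  A -> B X2 | T0 X3 | b
  B -> B T0 | T0 X4 | T1 T1
  C -> T0 T0
  T0 -> a
  T1 -> b
  X2 -> C T0
  X3 -> S S
  X4 -> T1 T0
  X5 -> B T1

Fill CYK table bottom-up:
  cell(0,0) a: {T0}  orig:{}
  cell(1,1) a: {T0}  orig:{}
  cell(2,2) b: {A,S,T1}  orig:{A,S}
  cell(3,3) a: {T0}  orig:{}
  cell(4,4) a: {T0}  orig:{}
  cell(5,5) b: {A,S,T1}  orig:{A,S}
  cell(6,6) a: {T0}  orig:{}
  cell(0,1) aa: {C}
  cell(1,2) ab: {S}
  cell(2,3) ba: {X4}  orig:{}
  cell(3,4) aa: {C}
  cell(4,5) ab: {S}
  cell(5,6) ba: {X4}  orig:{}
  cell(0,2) aab: ∅
  cell(1,3) aba: {B}
  cell(2,4) baa: ∅
  cell(3,5) aab: ∅
  cell(4,6) aba: {B}
  cell(0,3) aaba: ∅
  cell(1,4) abaa: {B}
  cell(2,5) baab: ∅
  cell(3,6) aaba: ∅
  cell(0,4) aabaa: ∅
  cell(1,5) abaab: {X5}  orig:{}
  cell(2,6) baaba: ∅
  cell(0,5) aabaab: ∅
  cell(1,6) abaaba: ∅
  cell(0,6) aabaaba: ∅

S ∉ T[0,6] ⇒ NO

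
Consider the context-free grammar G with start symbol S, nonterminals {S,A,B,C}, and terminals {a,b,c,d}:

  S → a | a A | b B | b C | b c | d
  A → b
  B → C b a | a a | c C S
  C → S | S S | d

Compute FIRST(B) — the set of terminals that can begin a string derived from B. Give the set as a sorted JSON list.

FIRST iteration:
pass 1:
  A via A→b: +{b}
  B via B→a a: +{a}
  B via B→c C S: +{c}
  C via C→d: +{d}
  S via S→a: +{a}
  S via S→b B: +{b}
  S via S→d: +{d}
  S: {a,b,d}  A: {b}  B: {a,c}  C: {d}
pass 2:
  B via B→C b a: +{d}
  C via C→S: +{a,b}
  S: {a,b,d}  A: {b}  B: {a,c,d}  C: {a,b,d}
pass 3:
  B via B→C b a: +{b}
  S: {a,b,d}  A: {b}  B: {a,b,c,d}  C: {a,b,d}
pass 4: (stable)
  S: {a,b,d}  A: {b}  B: {a,b,c,d}  C: {a,b,d}

FIRST(B) = ["a", "b", "c", "d"]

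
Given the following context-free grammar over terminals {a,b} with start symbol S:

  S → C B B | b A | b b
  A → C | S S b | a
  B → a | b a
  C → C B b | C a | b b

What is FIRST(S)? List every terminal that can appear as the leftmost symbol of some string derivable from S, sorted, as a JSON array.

FIRST iteration:
iter 1:
  A via A→a: +{a}
  B via B→a: +{a}
  B via B→b a: +{b}
  C via C→b b: +{b}
  S via S→C B B: +{b}
  S: {b}  A: {a}  B: {a,b}  C: {b}
iter 2:
  A via A→C: +{b}
  S: {b}  A: {a,b}  B: {a,b}  C: {b}
iter 3: — fixpoint
  S: {b}  A: {a,b}  B: {a,b}  C: {b}

FIRST(S) = ["b"]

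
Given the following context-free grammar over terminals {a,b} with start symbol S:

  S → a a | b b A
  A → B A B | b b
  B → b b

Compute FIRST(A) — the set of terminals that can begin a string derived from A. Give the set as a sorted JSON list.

Compute FIRST by fixpoint:
pass 1:
  A via A→b b: +{b}
  B via B→b b: +{b}
  S via S→a a: +{a}
  S via S→b b A: +{b}
  FIRST(S)={a,b}  FIRST(A)={b}  FIRST(B)={b}
pass 2: (stable)
  FIRST(S)={a,b}  FIRST(A)={b}  FIRST(B)={b}

FIRST(A) = ["b"]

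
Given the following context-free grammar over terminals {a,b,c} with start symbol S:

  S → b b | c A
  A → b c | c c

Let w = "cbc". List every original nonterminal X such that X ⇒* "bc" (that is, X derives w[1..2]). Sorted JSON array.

Convert to CNF:
  S -> T0 T0 | T1 A
  A -> T0 T1 | T1 T1
  T0 -> b
  T1 -> c

CYK fill — only the sub-triangle for w[1..2]:
  T[1,1] 'b' = {T0}  orig:{}
  T[2,2] 'c' = {T1}  orig:{}
  T[1,2] 'bc' = {A}

Original NTs in T[1,2] deriving "bc": ["A"]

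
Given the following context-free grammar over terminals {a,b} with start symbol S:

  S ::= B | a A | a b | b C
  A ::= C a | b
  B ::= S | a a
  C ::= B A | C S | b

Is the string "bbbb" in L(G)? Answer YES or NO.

CNF form of G:
  S -> T0 A | T0 T0 | T0 T1 | T1 C
  A -> C T0 | b
  B -> T0 A | T0 T0 | T0 T1 | T1 C
  C -> B A | C S | b
  T0 -> a
  T1 -> b

CYK table (by increasing span):
  T[0,0] 'b' = {A,C,T1}  orig:{A,C}
  T[1,1] 'b' = {A,C,T1}  orig:{A,C}
  T[2,2] 'b' = {A,C,T1}  orig:{A,C}
  T[3,3] 'b' = {A,C,T1}  orig:{A,C}
  T[0,1] 'bb' = {B,S}
  T[1,2] 'bb' = {B,S}
  T[2,3] 'bb' = {B,S}
  T[0,2] 'bbb' = {C}
  T[1,3] 'bbb' = {C}
  T[0,3] 'bbbb' = {B,S}

S ∈ T[0,3] ⇒ YES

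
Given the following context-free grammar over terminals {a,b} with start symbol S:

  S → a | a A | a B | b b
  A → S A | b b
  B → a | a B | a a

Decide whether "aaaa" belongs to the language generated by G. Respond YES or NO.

CNF form of G:
  S -> T0 T0 | T1 A | T1 B | a
  A -> S A | T0 T0
  B -> T1 B | T1 T1 | a
  T0 -> b
  T1 -> a

CYK table (by increasing span):
  [0..0]={B,S,T1}  "a"  orig:{B,S}
  [1..1]={B,S,T1}  "a"  orig:{B,S}
  [2..2]={B,S,T1}  "a"  orig:{B,S}
  [3..3]={B,S,T1}  "a"  orig:{B,S}
  [0..1]={B,S}  "aa"
  [1..2]={B,S}  "aa"
  [2..3]={B,S}  "aa"
  [0..2]={B,S}  "aaa"
  [1..3]={B,S}  "aaa"
  [0..3]={B,S}  "aaaa"

S ∈ T[0,3] ⇒ YES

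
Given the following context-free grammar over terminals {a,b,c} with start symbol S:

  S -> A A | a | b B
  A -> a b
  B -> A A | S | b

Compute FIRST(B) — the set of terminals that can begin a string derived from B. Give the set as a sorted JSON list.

FIRST sets, iterate to fixpoint:
iter 1:
  A via A→a b: +{a}
  B via B→A A: +{a}
  B via B→b: +{b}
  S via S→A A: +{a}
  S via S→b B: +{b}
  FIRST[S]={a,b}  FIRST[A]={a}  FIRST[B]={a,b}
iter 2: done
  FIRST[S]={a,b}  FIRST[A]={a}  FIRST[B]={a,b}

FIRST(B) = ["a", "b"]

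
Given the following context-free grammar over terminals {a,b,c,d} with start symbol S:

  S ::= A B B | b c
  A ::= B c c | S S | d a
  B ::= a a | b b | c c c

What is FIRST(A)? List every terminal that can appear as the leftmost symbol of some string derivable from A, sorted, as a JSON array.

Compute FIRST by fixpoint:
round 1:
  A via A→d a: +{d}
  B via B→a a: +{a}
  B via B→b b: +{b}
  B via B→c c c: +{c}
  S via S→A B B: +{d}
  S via S→b c: +{b}
  S: {b,d}  A: {d}  B: {a,b,c}
round 2:
  A via A→B c c: +{a,b,c}
  S via S→A B B: +{a,c}
  S: {a,b,c,d}  A: {a,b,c,d}  B: {a,b,c}
round 3: (no change)
  S: {a,b,c,d}  A: {a,b,c,d}  B: {a,b,c}

FIRST(A) = ["a", "b", "c", "d"]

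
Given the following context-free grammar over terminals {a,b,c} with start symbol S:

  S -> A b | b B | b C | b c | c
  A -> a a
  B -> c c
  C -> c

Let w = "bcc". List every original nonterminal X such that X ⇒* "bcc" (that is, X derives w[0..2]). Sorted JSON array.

Convert to CNF:
  S -> A T2 | T2 B | T2 C | T2 T1 | c
  A -> T0 T0
  B -> T1 T1
  C -> c
  T0 -> a
  T1 -> c
  T2 -> b

CYK table (by increasing span), restricted to cells inside w[0..2]:
  T[0,0] 'b' = {T2}  orig:{}
  T[1,1] 'c' = {C,S,T1}  orig:{C,S}
  T[2,2] 'c' = {C,S,T1}  orig:{C,S}
  T[0,1] 'bc' = {S}
  T[1,2] 'cc' = {B}
  T[0,2] 'bcc' = {S}

Original NTs in T[0,2] deriving "bcc": ["S"]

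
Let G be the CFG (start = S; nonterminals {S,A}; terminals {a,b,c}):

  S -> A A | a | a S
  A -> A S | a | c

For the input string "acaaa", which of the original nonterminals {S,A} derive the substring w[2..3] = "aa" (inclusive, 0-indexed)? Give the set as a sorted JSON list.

CNF form of G:
  S -> A A | T0 S | a
  A -> A S | a | c
  T0 -> a

Fill CYK table bottom-up (cells [i..j] with 2 ≤ i ≤ j ≤ 3 only):
  [2..2]={A,S,T0}  "a"  orig:{A,S}
  [3..3]={A,S,T0}  "a"  orig:{A,S}
  [2..3]={A,S}  "aa"

Original NTs in T[2,3] deriving "aa": ["A", "S"]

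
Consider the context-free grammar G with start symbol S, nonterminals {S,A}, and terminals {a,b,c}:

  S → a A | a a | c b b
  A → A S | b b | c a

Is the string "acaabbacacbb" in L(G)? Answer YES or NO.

CNF form of G:
  S -> T1 X3 | T2 A | T2 T2
  A -> A S | T0 T0 | T1 T2
  T0 -> b
  T1 -> c
  T2 -> a
  X3 -> T0 T0

CYK fill:
  T[0,0] 'a' = {T2}  orig:{}
  T[1,1] 'c' = {T1}  orig:{}
  T[2,2] 'a' = {T2}  orig:{}
  T[3,3] 'a' = {T2}  orig:{}
  T[4,4] 'b' = {T0}  orig:{}
  T[5,5] 'b' = {T0}  orig:{}
  T[6,6] 'a' = {T2}  orig:{}
  T[7,7] 'c' = {T1}  orig:{}
  T[8,8] 'a' = {T2}  orig:{}
  T[9,9] 'c' = {T1}  orig:{}
  T[10,10] 'b' = {T0}  orig:{}
  T[11,11] 'b' = {T0}  orig:{}
  T[0,1] 'ac' = ∅
  T[1,2] 'ca' = {A}
  T[2,3] 'aa' = {S}
  T[3,4] 'ab' = ∅
  T[4,5] 'bb' = {A,X3}  orig:{A}
  T[5,6] 'ba' = ∅
  T[6,7] 'ac' = ∅
  T[7,8] 'ca' = {A}
  T[8,9] 'ac' = ∅
  T[9,10] 'cb' = ∅
  T[10,11] 'bb' = {A,X3}  orig:{A}
  T[0,2] 'aca' = {S}
  T[1,3] 'caa' = ∅
  T[2,4] 'aab' = ∅
  T[3,5] 'abb' = {S}
  T[4,6] 'bba' = ∅
  T[5,7] 'bac' = ∅
  T[6,8] 'aca' = {S}
  T[7,9] 'cac' = ∅
  T[8,10] 'acb' = ∅
  T[9,11] 'cbb' = {S}
  T[0,3] 'acaa' = ∅
  T[1,4] 'caab' = ∅
  T[2,5] 'aabb' = ∅
  T[3,6] 'abba' = ∅
  T[4,7] 'bbac' = ∅
  T[5,8] 'baca' = ∅
  T[6,9] 'acac' = ∅
  T[7,10] 'cacb' = ∅
  T[8,11] 'acbb' = ∅
  T[0,4] 'acaab' = ∅
  T[1,5] 'caabb' = {A}
  T[2,6] 'aabba' = ∅
  T[3,7] 'abbac' = ∅
  T[4,8] 'bbaca' = {A}
  T[5,9] 'bacac' = ∅
  T[6,10] 'acacb' = ∅
  T[7,11] 'cacbb' = {A}
  T[0,5] 'acaabb' = {S}
  T[1,6] 'caabba' = ∅
  T[2,7] 'aabbac' = ∅
  T[3,8] 'abbaca' = {S}
  T[4,9] 'bbacac' = ∅
  T[5,10] 'bacacb' = ∅
  T[6,11] 'acacbb' = {S}
  T[0,6] 'acaabba' = ∅
  T[1,7] 'caabbac' = ∅
  T[2,8] 'aabbaca' = ∅
  T[3,9] 'abbacac' = ∅
  T[4,10] 'bbacacb' = ∅
  T[5,11] 'bacacbb' = ∅
  T[0,7] 'acaabbac' = ∅
  T[1,8] 'caabbaca' = {A}
  T[2,9] 'aabbacac' = ∅
  T[3,10] 'abbacacb' = ∅
  T[4,11] 'bbacacbb' = {A}
  T[0,8] 'acaabbaca' = {S}
  T[1,9] 'caabbacac' = ∅
  T[2,10] 'aabbacacb' = ∅
  T[3,11] 'abbacacbb' = {S}
  T[0,9] 'acaabbacac' = ∅
  T[1,10] 'caabbacacb' = ∅
  T[2,11] 'aabbacacbb' = ∅
  T[0,10] 'acaabbacacb' = ∅
  T[1,11] 'caabbacacbb' = {A}
  T[0,11] 'acaabbacacbb' = {S}

S ∈ T[0,11] ⇒ YES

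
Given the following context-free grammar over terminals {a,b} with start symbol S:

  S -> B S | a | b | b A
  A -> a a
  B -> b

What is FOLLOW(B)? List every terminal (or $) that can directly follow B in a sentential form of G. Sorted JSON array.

FIRST iteration:
round 1:
  A via A→a a: +{a}
  B via B→b: +{b}
  S via S→B S: +{b}
  S via S→a: +{a}
  FIRST(S)={a,b}  FIRST(A)={a}  FIRST(B)={b}
round 2: (no change)
  FIRST(S)={a,b}  FIRST(A)={a}  FIRST(B)={b}

FOLLOW iteration:
initialize: $ ∈ FOLLOW(S)
pass 1:
  S→B S: FOLLOW(B) ⊇ FIRST(S) = {a,b}; new: +{a,b}
  S→b A: FOLLOW(A) ⊇ FOLLOW(S) ⊇ {$}; new: +{$}
  S: {$}  A: {$}  B: {a,b}
pass 2: (stable)
  S: {$}  A: {$}  B: {a,b}

FOLLOW(B) = ["a", "b"]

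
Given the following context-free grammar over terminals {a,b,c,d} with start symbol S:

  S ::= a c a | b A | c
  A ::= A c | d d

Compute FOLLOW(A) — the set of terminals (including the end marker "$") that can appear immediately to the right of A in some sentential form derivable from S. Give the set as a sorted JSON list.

Compute FIRST by fixpoint:
[1]
  A via A→d d: +{d}
  S via S→a c a: +{a}
  S via S→b A: +{b}
  S via S→c: +{c}
  S: {a,b,c}  A: {d}
[2] — fixpoint
  S: {a,b,c}  A: {d}

FOLLOW sets:
initialize: $ ∈ FOLLOW(S)
[1]
  A→A c: FOLLOW(A) ⊇ FIRST(c) = {c}; new: +{c}
  S→b A: FOLLOW(A) ⊇ FOLLOW(S) ⊇ {$}; new: +{$}
  FOLLOW[S]={$}  FOLLOW[A]={$,c}
[2] (no change)
  FOLLOW[S]={$}  FOLLOW[A]={$,c}

FOLLOW(A) = ["$", "c"]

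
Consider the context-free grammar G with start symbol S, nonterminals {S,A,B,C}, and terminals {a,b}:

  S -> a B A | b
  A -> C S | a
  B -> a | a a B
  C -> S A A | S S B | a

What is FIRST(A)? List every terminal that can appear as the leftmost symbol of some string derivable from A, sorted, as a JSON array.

FIRST iteration:
pass 1:
  A via A→a: +{a}
  B via B→a: +{a}
  C via C→a: +{a}
  S via S→a B A: +{a}
  S via S→b: +{b}
  S: {a,b}  A: {a}  B: {a}  C: {a}
pass 2:
  C via C→S A A: +{b}
  S: {a,b}  A: {a}  B: {a}  C: {a,b}
pass 3:
  A via A→C S: +{b}
  S: {a,b}  A: {a,b}  B: {a}  C: {a,b}
pass 4: (no change)
  S: {a,b}  A: {a,b}  B: {a}  C: {a,b}

FIRST(A) = ["a", "b"]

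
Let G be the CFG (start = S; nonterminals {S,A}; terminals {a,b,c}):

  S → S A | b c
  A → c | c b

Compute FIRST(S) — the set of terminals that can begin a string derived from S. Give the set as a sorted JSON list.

FIRST sets, iterate to fixpoint:
iter 1:
  A via A→c: +{c}
  S via S→b c: +{b}
  FIRST(S)={b}  FIRST(A)={c}
iter 2: (no change)
  FIRST(S)={b}  FIRST(A)={c}

FIRST(S) = ["b"]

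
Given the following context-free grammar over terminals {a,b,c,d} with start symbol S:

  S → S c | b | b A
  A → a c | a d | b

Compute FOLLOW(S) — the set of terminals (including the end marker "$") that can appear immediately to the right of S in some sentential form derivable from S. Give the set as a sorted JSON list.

FIRST iteration:
iter 1:
  A via A→a c: +{a}
  A via A→b: +{b}
  S via S→b: +{b}
  FIRST(S)={b}  FIRST(A)={a,b}
iter 2: — fixpoint
  FIRST(S)={b}  FIRST(A)={a,b}

FOLLOW sets:
seed FOLLOW(S) with $
pass 1:
  S→S c: FOLLOW(S) ⊇ FIRST(c) = {c}; new: +{c}
  S→b A: FOLLOW(A) ⊇ FOLLOW(S) ⊇ {$,c}; new: +{$,c}
  FOLLOW(S)={$,c}  FOLLOW(A)={$,c}
pass 2: done
  FOLLOW(S)={$,c}  FOLLOW(A)={$,c}

FOLLOW(S) = ["$", "c"]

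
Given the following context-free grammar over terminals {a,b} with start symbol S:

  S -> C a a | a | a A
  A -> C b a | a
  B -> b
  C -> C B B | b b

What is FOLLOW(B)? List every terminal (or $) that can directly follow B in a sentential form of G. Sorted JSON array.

FIRST sets, iterate to fixpoint:
iter 1:
  A via A→a: +{a}
  B via B→b: +{b}
  C via C→b b: +{b}
  S via S→C a a: +{b}
  S via S→a: +{a}
  FIRST[S]={a,b}  FIRST[A]={a}  FIRST[B]={b}  FIRST[C]={b}
iter 2:
  A via A→C b a: +{b}
  FIRST[S]={a,b}  FIRST[A]={a,b}  FIRST[B]={b}  FIRST[C]={b}
iter 3: (no change)
  FIRST[S]={a,b}  FIRST[A]={a,b}  FIRST[B]={b}  FIRST[C]={b}

Compute FOLLOW by fixpoint:
initialize: $ ∈ FOLLOW(S)
round 1:
  A→C b a: FOLLOW(C) ⊇ FIRST(b) = {b}; new: +{b}
  C→C B B: FOLLOW(B) ⊇ FIRST(B) = {b}; new: +{b}
  S→C a a: FOLLOW(C) ⊇ FIRST(a) = {a}; new: +{a}
  S→a A: FOLLOW(A) ⊇ FOLLOW(S) ⊇ {$}; new: +{$}
  S: {$}  A: {$}  B: {b}  C: {a,b}
round 2:
  C→C B B: FOLLOW(B) ⊇ FOLLOW(C) ⊇ {a,b}; new: +{a}
  S: {$}  A: {$}  B: {a,b}  C: {a,b}
round 3: (no change)
  S: {$}  A: {$}  B: {a,b}  C: {a,b}

FOLLOW(B) = ["a", "b"]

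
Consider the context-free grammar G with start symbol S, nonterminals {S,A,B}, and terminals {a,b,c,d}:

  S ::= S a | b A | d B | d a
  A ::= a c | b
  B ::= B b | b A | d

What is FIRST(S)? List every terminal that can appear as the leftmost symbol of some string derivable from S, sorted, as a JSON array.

Compute FIRST by fixpoint:
iter 1:
  A via A→a c: +{a}
  A via A→b: +{b}
  B via B→b A: +{b}
  B via B→d: +{d}
  S via S→b A: +{b}
  S via S→d B: +{d}
  FIRST[S]={b,d}  FIRST[A]={a,b}  FIRST[B]={b,d}
iter 2: (stable)
  FIRST[S]={b,d}  FIRST[A]={a,b}  FIRST[B]={b,d}

FIRST(S) = ["b", "d"]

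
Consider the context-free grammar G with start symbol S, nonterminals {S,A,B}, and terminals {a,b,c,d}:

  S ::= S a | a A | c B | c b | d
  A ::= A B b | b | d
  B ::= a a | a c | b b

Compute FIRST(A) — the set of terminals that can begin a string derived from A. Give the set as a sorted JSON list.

FIRST sets, iterate to fixpoint:
round 1:
  A via A→b: +{b}
  A via A→d: +{d}
  B via B→a a: +{a}
  B via B→b b: +{b}
  S via S→a A: +{a}
  S via S→c B: +{c}
  S via S→d: +{d}
  FIRST(S)={a,c,d}  FIRST(A)={b,d}  FIRST(B)={a,b}
round 2: — fixpoint
  FIRST(S)={a,c,d}  FIRST(A)={b,d}  FIRST(B)={a,b}

FIRST(A) = ["b", "d"]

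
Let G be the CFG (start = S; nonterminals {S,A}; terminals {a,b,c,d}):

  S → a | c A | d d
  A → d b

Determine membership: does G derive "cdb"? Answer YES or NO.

CNF form of G:
  S -> T0 T0 | T2 A | a
  A -> T0 T1
  T0 -> d
  T1 -> b
  T2 -> c

CYK fill:
  cell(0,0) c: {T2}  orig:{}
  cell(1,1) d: {T0}  orig:{}
  cell(2,2) b: {T1}  orig:{}
  cell(0,1) cd: ∅
  cell(1,2) db: {A}
  cell(0,2) cdb: {S}

S ∈ T[0,2] ⇒ YES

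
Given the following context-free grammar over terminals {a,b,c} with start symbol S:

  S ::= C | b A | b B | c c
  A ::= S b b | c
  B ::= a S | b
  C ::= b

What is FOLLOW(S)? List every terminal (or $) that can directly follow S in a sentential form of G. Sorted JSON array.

FIRST sets, iterate to fixpoint:
[1]
  A via A→c: +{c}
  B via B→a S: +{a}
  B via B→b: +{b}
  C via C→b: +{b}
  S via S→C: +{b}
  S via S→c c: +{c}
  FIRST[S]={b,c}  FIRST[A]={c}  FIRST[B]={a,b}  FIRST[C]={b}
[2]
  A via A→S b b: +{b}
  FIRST[S]={b,c}  FIRST[A]={b,c}  FIRST[B]={a,b}  FIRST[C]={b}
[3] done
  FIRST[S]={b,c}  FIRST[A]={b,c}  FIRST[B]={a,b}  FIRST[C]={b}

FOLLOW iteration:
seed FOLLOW(S) with $
[1]
  A→S b b: FOLLOW(S) ⊇ FIRST(b) = {b}; new: +{b}
  S→C: FOLLOW(C) ⊇ FOLLOW(S) ⊇ {$,b}; new: +{$,b}
  S→b A: FOLLOW(A) ⊇ FOLLOW(S) ⊇ {$,b}; new: +{$,b}
  S→b B: FOLLOW(B) ⊇ FOLLOW(S) ⊇ {$,b}; new: +{$,b}
  FOLLOW(S)={$,b}  FOLLOW(A)={$,b}  FOLLOW(B)={$,b}  FOLLOW(C)={$,b}
[2] (stable)
  FOLLOW(S)={$,b}  FOLLOW(A)={$,b}  FOLLOW(B)={$,b}  FOLLOW(C)={$,b}

FOLLOW(S) = ["$", "b"]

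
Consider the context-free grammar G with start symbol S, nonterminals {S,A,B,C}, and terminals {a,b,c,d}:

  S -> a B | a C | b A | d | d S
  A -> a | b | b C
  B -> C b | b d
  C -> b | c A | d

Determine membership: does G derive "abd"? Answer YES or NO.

CNF form of G:
  S -> T0 A | T1 S | T3 B | T3 C | d
  A -> T0 C | a | b
  B -> C T0 | T0 T1
  C -> T2 A | b | d
  T0 -> b
  T1 -> d
  T2 -> c
  T3 -> a

CYK fill:
  cell(0,0) a: {A,T3}  orig:{A}
  cell(1,1) b: {A,C,T0}  orig:{A,C}
  cell(2,2) d: {C,S,T1}  orig:{C,S}
  cell(0,1) ab: {S}
  cell(1,2) bd: {A,B}
  cell(0,2) abd: {S}

S ∈ T[0,2] ⇒ YES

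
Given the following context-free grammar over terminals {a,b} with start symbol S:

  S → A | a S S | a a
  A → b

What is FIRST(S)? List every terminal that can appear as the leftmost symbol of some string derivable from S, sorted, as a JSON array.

Compute FIRST by fixpoint:
pass 1:
  A via A→b: +{b}
  S via S→A: +{b}
  S via S→a S S: +{a}
  FIRST[S]={a,b}  FIRST[A]={b}
pass 2: (no change)
  FIRST[S]={a,b}  FIRST[A]={b}

FIRST(S) = ["a", "b"]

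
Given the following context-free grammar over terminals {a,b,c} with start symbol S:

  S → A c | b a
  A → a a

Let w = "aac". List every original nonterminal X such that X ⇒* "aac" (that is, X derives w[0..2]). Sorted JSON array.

CNF form of G:
  S -> A T1 | T2 T0
  A -> T0 T0
  T0 -> a
  T1 -> c
  T2 -> b

Fill CYK table bottom-up (cells [i..j] with 0 ≤ i ≤ j ≤ 2 only):
  T[0,0] 'a' = {T0}  orig:{}
  T[1,1] 'a' = {T0}  orig:{}
  T[2,2] 'c' = {T1}  orig:{}
  T[0,1] 'aa' = {A}
  T[1,2] 'ac' = ∅
  T[0,2] 'aac' = {S}

Original NTs in T[0,2] deriving "aac": ["S"]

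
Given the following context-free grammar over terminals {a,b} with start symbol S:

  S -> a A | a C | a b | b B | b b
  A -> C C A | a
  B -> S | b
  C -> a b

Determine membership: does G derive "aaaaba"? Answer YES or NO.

Convert to CNF:
  S -> T0 A | T0 C | T0 T1 | T1 B | T1 T1
  A -> C X2 | a
  B -> T0 A | T0 C | T0 T1 | T1 B | T1 T1 | b
  C -> T0 T1
  T0 -> a
  T1 -> b
  X2 -> C A

CYK table (by increasing span):
  cell(0,0) a: {A,T0}  orig:{A}
  cell(1,1) a: {A,T0}  orig:{A}
  cell(2,2) a: {A,T0}  orig:{A}
  cell(3,3) a: {A,T0}  orig:{A}
  cell(4,4) b: {B,T1}  orig:{B}
  cell(5,5) a: {A,T0}  orig:{A}
  cell(0,1) aa: {B,S}
  cell(1,2) aa: {B,S}
  cell(2,3) aa: {B,S}
  cell(3,4) ab: {B,C,S}
  cell(4,5) ba: ∅
  cell(0,2) aaa: ∅
  cell(1,3) aaa: ∅
  cell(2,4) aab: {B,S}
  cell(3,5) aba: {X2}  orig:{}
  cell(0,3) aaaa: ∅
  cell(1,4) aaab: ∅
  cell(2,5) aaba: ∅
  cell(0,4) aaaab: ∅
  cell(1,5) aaaba: ∅
  cell(0,5) aaaaba: ∅

S ∉ T[0,5] ⇒ NO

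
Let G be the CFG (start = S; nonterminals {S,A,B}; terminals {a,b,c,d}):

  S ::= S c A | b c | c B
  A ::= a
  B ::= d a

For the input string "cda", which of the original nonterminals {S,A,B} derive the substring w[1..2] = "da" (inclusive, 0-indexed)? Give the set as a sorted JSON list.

CNF form of G:
  S -> S X4 | T2 B | T3 T2
  A -> a
  B -> T0 T1
  T0 -> d
  T1 -> a
  T2 -> c
  T3 -> b
  X4 -> T2 A

CYK table (by increasing span) (cells [i..j] with 1 ≤ i ≤ j ≤ 2 only):
  T[1,1] 'd' = {T0}  orig:{}
  T[2,2] 'a' = {A,T1}  orig:{A}
  T[1,2] 'da' = {B}

Original NTs in T[1,2] deriving "da": ["B"]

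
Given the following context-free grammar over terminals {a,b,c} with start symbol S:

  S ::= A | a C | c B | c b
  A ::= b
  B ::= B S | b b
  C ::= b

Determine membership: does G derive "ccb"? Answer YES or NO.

Convert to CNF:
  S -> T1 C | T2 B | T2 T0 | b
  A -> b
  B -> B S | T0 T0
  C -> b
  T0 -> b
  T1 -> a
  T2 -> c

CYK table (by increasing span):
  T[0,0] 'c' = {T2}  orig:{}
  T[1,1] 'c' = {T2}  orig:{}
  T[2,2] 'b' = {A,C,S,T0}  orig:{A,C,S}
  T[0,1] 'cc' = ∅
  T[1,2] 'cb' = {S}
  T[0,2] 'ccb' = ∅

S ∉ T[0,2] ⇒ NO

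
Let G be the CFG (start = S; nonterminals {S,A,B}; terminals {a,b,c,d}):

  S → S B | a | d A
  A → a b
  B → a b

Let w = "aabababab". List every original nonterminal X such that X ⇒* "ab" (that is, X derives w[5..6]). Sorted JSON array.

CNF form of G:
  S -> S B | T2 A | a
  A -> T0 T1
  B -> T0 T1
  T0 -> a
  T1 -> b
  T2 -> d

Fill CYK table bottom-up (cells [i..j] with 5 ≤ i ≤ j ≤ 6 only):
  [5..5]={S,T0}  "a"  orig:{S}
  [6..6]={T1}  "b"  orig:{}
  [5..6]={A,B}  "ab"

Original NTs in T[5,6] deriving "ab": ["A", "B"]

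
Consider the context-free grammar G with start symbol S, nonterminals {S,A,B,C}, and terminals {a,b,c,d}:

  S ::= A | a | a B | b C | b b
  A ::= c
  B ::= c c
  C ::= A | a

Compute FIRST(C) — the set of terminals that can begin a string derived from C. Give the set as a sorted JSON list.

FIRST sets, iterate to fixpoint:
iter 1:
  A via A→c: +{c}
  B via B→c c: +{c}
  C via C→A: +{c}
  C via C→a: +{a}
  S via S→A: +{c}
  S via S→a: +{a}
  S via S→b C: +{b}
  S: {a,b,c}  A: {c}  B: {c}  C: {a,c}
iter 2: — fixpoint
  S: {a,b,c}  A: {c}  B: {c}  C: {a,c}

FIRST(C) = ["a", "c"]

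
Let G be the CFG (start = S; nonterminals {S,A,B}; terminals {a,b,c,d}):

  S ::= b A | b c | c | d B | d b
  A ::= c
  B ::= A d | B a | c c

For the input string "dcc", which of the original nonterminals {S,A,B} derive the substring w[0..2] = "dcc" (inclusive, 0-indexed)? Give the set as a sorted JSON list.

Convert to CNF:
  S -> T0 B | T0 T3 | T3 A | T3 T2 | c
  A -> c
  B -> A T0 | B T1 | T2 T2
  T0 -> d
  T1 -> a
  T2 -> c
  T3 -> b

CYK table (by increasing span), restricted to cells inside w[0..2]:
  [0..0]={T0}  "d"  orig:{}
  [1..1]={A,S,T2}  "c"  orig:{A,S}
  [2..2]={A,S,T2}  "c"  orig:{A,S}
  [0..1]=∅  "dc"
  [1..2]={B}  "cc"
  [0..2]={S}  "dcc"

Original NTs in T[0,2] deriving "dcc": ["S"]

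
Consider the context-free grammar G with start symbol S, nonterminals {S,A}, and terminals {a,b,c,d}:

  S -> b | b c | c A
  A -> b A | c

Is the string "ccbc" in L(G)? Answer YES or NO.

Convert to CNF:
  S -> T0 T1 | T1 A | b
  A -> T0 A | c
  T0 -> b
  T1 -> c

Fill CYK table bottom-up:
  cell(0,0) c: {A,T1}  orig:{A}
  cell(1,1) c: {A,T1}  orig:{A}
  cell(2,2) b: {S,T0}  orig:{S}
  cell(3,3) c: {A,T1}  orig:{A}
  cell(0,1) cc: {S}
  cell(1,2) cb: ∅
  cell(2,3) bc: {A,S}
  cell(0,2) ccb: ∅
  cell(1,3) cbc: {S}
  cell(0,3) ccbc: ∅

S ∉ T[0,3] ⇒ NO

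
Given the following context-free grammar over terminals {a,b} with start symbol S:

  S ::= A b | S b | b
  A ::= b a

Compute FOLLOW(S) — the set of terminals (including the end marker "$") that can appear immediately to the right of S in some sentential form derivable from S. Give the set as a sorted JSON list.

FIRST sets, iterate to fixpoint:
iter 1:
  A via A→b a: +{b}
  S via S→A b: +{b}
  S: {b}  A: {b}
iter 2: (stable)
  S: {b}  A: {b}

FOLLOW iteration:
seed FOLLOW(S) with $
iter 1:
  S→A b: FOLLOW(A) ⊇ FIRST(b) = {b}; new: +{b}
  S→S b: FOLLOW(S) ⊇ FIRST(b) = {b}; new: +{b}
  FOLLOW(S)={$,b}  FOLLOW(A)={b}
iter 2: done
  FOLLOW(S)={$,b}  FOLLOW(A)={b}

FOLLOW(S) = ["$", "b"]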